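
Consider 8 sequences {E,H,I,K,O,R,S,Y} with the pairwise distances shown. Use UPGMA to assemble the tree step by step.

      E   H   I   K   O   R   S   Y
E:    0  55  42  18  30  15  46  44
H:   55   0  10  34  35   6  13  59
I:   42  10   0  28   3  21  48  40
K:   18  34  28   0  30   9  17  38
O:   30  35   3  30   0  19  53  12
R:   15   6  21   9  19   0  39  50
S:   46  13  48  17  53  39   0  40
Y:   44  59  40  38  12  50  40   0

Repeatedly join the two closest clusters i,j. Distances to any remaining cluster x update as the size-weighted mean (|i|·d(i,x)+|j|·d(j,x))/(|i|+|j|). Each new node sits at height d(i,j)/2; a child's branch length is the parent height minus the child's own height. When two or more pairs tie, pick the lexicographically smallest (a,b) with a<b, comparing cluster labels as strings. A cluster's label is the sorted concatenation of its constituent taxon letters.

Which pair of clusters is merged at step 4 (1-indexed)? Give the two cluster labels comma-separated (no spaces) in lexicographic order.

step 1: merge (I,O) at d=3; branch lengths I→3/2, O→3/2; new cluster IO
  updated: d(E,IO)=36, d(H,IO)=45/2, d(IO,K)=29, d(IO,R)=20, d(IO,S)=101/2, d(IO,Y)=26
step 2: merge (H,R) at d=6; branch lengths H→3, R→3; new cluster HR
  updated: d(E,HR)=35, d(HR,IO)=85/4, d(HR,K)=43/2, d(HR,S)=26, d(HR,Y)=109/2
step 3: merge (K,S) at d=17; branch lengths K→17/2, S→17/2; new cluster KS
  updated: d(E,KS)=32, d(HR,KS)=95/4, d(IO,KS)=159/4, d(KS,Y)=39
step 4: merge (HR,IO) at d=85/4; branch lengths HR→61/8, IO→73/8; new cluster HIOR
  updated: d(E,HIOR)=71/2, d(HIOR,KS)=127/4, d(HIOR,Y)=161/4
step 5: merge (HIOR,KS) at d=127/4; branch lengths HIOR→21/4, KS→59/8; new cluster HIKORS
  updated: d(E,HIKORS)=103/3, d(HIKORS,Y)=239/6
step 6: merge (E,HIKORS) at d=103/3; branch lengths E→103/6, HIKORS→31/24; new cluster EHIKORS
  updated: d(EHIKORS,Y)=283/7
step 7: merge (EHIKORS,Y) at d=283/7; branch lengths EHIKORS→64/21, Y→283/14; new cluster EHIKORSY
final tree: ((E:103/6,(((H:3,R:3):61/8,(I:3/2,O:3/2):73/8):21/4,(K:17/2,S:17/2):59/8):31/24):64/21,Y:283/14)
total length: 2039/21

HR,IO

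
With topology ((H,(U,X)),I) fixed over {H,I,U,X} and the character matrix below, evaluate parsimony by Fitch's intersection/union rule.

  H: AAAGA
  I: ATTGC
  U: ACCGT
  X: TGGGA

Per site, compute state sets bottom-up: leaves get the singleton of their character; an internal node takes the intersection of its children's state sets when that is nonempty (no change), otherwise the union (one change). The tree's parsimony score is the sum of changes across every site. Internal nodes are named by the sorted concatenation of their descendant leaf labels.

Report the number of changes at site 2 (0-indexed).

3

UX@0: {A} ∪ {T} = {A,T} (union, +1)
HUX@0: {A} ∩ {A,T} = {A} (intersection, +0)
HIUX@0: {A} ∩ {A} = {A} (intersection, +0)
UX@1: {C} ∪ {G} = {C,G} (union, +1)
HUX@1: {A} ∪ {C,G} = {A,C,G} (union, +1)
HIUX@1: {A,C,G} ∪ {T} = {A,C,G,T} (union, +1)
UX@2: {C} ∪ {G} = {C,G} (union, +1)
HUX@2: {A} ∪ {C,G} = {A,C,G} (union, +1)
HIUX@2: {A,C,G} ∪ {T} = {A,C,G,T} (union, +1)
UX@3: {G} ∩ {G} = {G} (intersection, +0)
HUX@3: {G} ∩ {G} = {G} (intersection, +0)
HIUX@3: {G} ∩ {G} = {G} (intersection, +0)
UX@4: {T} ∪ {A} = {A,T} (union, +1)
HUX@4: {A} ∩ {A,T} = {A} (intersection, +0)
HIUX@4: {A} ∪ {C} = {A,C} (union, +1)
per-site changes: [1, 3, 3, 0, 2]; total = 9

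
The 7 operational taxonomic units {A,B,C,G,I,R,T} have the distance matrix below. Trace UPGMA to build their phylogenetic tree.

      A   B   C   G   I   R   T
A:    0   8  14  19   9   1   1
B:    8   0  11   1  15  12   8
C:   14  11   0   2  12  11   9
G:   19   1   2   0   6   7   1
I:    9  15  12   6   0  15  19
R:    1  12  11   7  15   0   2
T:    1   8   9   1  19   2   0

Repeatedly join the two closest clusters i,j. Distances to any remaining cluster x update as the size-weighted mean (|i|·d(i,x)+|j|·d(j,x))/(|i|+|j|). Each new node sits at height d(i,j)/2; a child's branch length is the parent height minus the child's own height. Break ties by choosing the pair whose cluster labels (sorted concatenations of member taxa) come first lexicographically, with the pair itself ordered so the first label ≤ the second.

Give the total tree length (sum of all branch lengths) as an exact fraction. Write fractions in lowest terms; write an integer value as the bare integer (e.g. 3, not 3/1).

iteration 1: select A,R (d=1); attach at lengths (1/2, 1/2); label the merged cluster AR
  updated: d(AR,B)=10, d(AR,C)=25/2, d(AR,G)=13, d(AR,I)=12, d(AR,T)=3/2
iteration 2: select B,G (d=1); attach at lengths (1/2, 1/2); label the merged cluster BG
  updated: d(AR,BG)=23/2, d(BG,C)=13/2, d(BG,I)=21/2, d(BG,T)=9/2
iteration 3: select AR,T (d=3/2); attach at lengths (1/4, 3/4); label the merged cluster ART
  updated: d(ART,BG)=55/6, d(ART,C)=34/3, d(ART,I)=43/3
iteration 4: select BG,C (d=13/2); attach at lengths (11/4, 13/4); label the merged cluster BCG
  updated: d(ART,BCG)=89/9, d(BCG,I)=11
iteration 5: select ART,BCG (d=89/9); attach at lengths (151/36, 61/36); label the merged cluster ABCGRT
  updated: d(ABCGRT,I)=38/3
iteration 6: select ABCGRT,I (d=38/3); attach at lengths (25/18, 19/3); label the merged cluster ABCGIRT
final tree: ((((A:1/2,R:1/2):1/4,T:3/4):151/36,((B:1/2,G:1/2):11/4,C:13/4):61/36):25/18,I:19/3)
total length: 407/18

407/18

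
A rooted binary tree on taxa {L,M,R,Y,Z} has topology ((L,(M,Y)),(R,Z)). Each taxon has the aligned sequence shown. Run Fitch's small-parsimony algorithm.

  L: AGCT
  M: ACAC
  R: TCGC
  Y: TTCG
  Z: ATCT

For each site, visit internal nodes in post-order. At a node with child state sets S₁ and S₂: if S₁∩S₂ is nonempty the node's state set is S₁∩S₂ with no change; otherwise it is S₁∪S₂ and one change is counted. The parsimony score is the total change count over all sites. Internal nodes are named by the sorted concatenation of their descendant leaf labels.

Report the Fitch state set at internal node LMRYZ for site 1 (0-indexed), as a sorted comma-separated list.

MY@0: {A} ∪ {T} = {A,T} (union, +1)
LMY@0: {A} ∩ {A,T} = {A} (intersection, +0)
RZ@0: {T} ∪ {A} = {A,T} (union, +1)
LMRYZ@0: {A} ∩ {A,T} = {A} (intersection, +0)
MY@1: {C} ∪ {T} = {C,T} (union, +1)
LMY@1: {G} ∪ {C,T} = {C,G,T} (union, +1)
RZ@1: {C} ∪ {T} = {C,T} (union, +1)
LMRYZ@1: {C,G,T} ∩ {C,T} = {C,T} (intersection, +0)
MY@2: {A} ∪ {C} = {A,C} (union, +1)
LMY@2: {C} ∩ {A,C} = {C} (intersection, +0)
RZ@2: {G} ∪ {C} = {C,G} (union, +1)
LMRYZ@2: {C} ∩ {C,G} = {C} (intersection, +0)
MY@3: {C} ∪ {G} = {C,G} (union, +1)
LMY@3: {T} ∪ {C,G} = {C,G,T} (union, +1)
RZ@3: {C} ∪ {T} = {C,T} (union, +1)
LMRYZ@3: {C,G,T} ∩ {C,T} = {C,T} (intersection, +0)
per-site changes: [2, 3, 2, 3]; total = 10

C,T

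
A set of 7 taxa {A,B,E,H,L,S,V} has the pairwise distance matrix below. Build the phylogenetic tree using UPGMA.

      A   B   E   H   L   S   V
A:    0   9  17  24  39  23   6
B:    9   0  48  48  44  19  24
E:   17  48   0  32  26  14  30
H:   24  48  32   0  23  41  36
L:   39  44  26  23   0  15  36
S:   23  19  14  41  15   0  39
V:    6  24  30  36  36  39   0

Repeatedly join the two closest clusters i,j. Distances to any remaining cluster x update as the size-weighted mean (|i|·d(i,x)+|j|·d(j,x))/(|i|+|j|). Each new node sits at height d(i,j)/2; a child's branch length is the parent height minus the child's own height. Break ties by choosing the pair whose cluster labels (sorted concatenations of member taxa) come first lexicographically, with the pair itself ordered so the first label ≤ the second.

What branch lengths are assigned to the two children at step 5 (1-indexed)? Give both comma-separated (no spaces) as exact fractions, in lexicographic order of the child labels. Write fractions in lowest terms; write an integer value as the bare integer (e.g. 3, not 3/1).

1. join A+V (d=6) ⇒ AV; edges |A|=3, |V|=3
  updated: d(AV,B)=33/2, d(AV,E)=47/2, d(AV,H)=30, d(AV,L)=75/2, d(AV,S)=31
2. join E+S (d=14) ⇒ ES; edges |E|=7, |S|=7
  updated: d(AV,ES)=109/4, d(B,ES)=67/2, d(ES,H)=73/2, d(ES,L)=41/2
3. join AV+B (d=33/2) ⇒ ABV; edges |AV|=21/4, |B|=33/4
  updated: d(ABV,ES)=88/3, d(ABV,H)=36, d(ABV,L)=119/3
4. join ES+L (d=41/2) ⇒ ELS; edges |ES|=13/4, |L|=41/4
  updated: d(ABV,ELS)=295/9, d(ELS,H)=32
5. join ELS+H (d=32) ⇒ EHLS; edges |ELS|=23/4, |H|=16
  updated: d(ABV,EHLS)=403/12
6. join ABV+EHLS (d=403/12) ⇒ ABEHLSV; edges |ABV|=205/24, |EHLS|=19/24
final tree: (((A:3,V:3):21/4,B:33/4):205/24,(((E:7,S:7):13/4,L:41/4):23/4,H:16):19/24)
total length: 937/12

23/4,16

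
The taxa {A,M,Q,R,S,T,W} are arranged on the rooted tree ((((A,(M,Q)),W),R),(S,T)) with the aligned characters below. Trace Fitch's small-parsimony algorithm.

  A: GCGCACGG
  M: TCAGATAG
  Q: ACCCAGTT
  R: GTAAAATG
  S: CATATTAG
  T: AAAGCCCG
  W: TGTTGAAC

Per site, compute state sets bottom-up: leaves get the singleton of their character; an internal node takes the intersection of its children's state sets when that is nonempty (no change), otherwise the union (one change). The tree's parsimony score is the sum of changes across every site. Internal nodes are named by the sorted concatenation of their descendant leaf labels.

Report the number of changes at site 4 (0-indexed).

[col 0] MQ: children M:{T}, Q:{A} ∪→ {A,T}; cost 1
[col 0] AMQ: children A:{G}, MQ:{A,T} ∪→ {A,G,T}; cost 1
[col 0] AMQW: children AMQ:{A,G,T}, W:{T} ∩→ {T}; cost 0
[col 0] AMQRW: children AMQW:{T}, R:{G} ∪→ {G,T}; cost 1
[col 0] ST: children S:{C}, T:{A} ∪→ {A,C}; cost 1
[col 0] AMQRSTW: children AMQRW:{G,T}, ST:{A,C} ∪→ {A,C,G,T}; cost 1
[col 1] MQ: children M:{C}, Q:{C} ∩→ {C}; cost 0
[col 1] AMQ: children A:{C}, MQ:{C} ∩→ {C}; cost 0
[col 1] AMQW: children AMQ:{C}, W:{G} ∪→ {C,G}; cost 1
[col 1] AMQRW: children AMQW:{C,G}, R:{T} ∪→ {C,G,T}; cost 1
[col 1] ST: children S:{A}, T:{A} ∩→ {A}; cost 0
[col 1] AMQRSTW: children AMQRW:{C,G,T}, ST:{A} ∪→ {A,C,G,T}; cost 1
[col 2] MQ: children M:{A}, Q:{C} ∪→ {A,C}; cost 1
[col 2] AMQ: children A:{G}, MQ:{A,C} ∪→ {A,C,G}; cost 1
[col 2] AMQW: children AMQ:{A,C,G}, W:{T} ∪→ {A,C,G,T}; cost 1
[col 2] AMQRW: children AMQW:{A,C,G,T}, R:{A} ∩→ {A}; cost 0
[col 2] ST: children S:{T}, T:{A} ∪→ {A,T}; cost 1
[col 2] AMQRSTW: children AMQRW:{A}, ST:{A,T} ∩→ {A}; cost 0
[col 3] MQ: children M:{G}, Q:{C} ∪→ {C,G}; cost 1
[col 3] AMQ: children A:{C}, MQ:{C,G} ∩→ {C}; cost 0
[col 3] AMQW: children AMQ:{C}, W:{T} ∪→ {C,T}; cost 1
[col 3] AMQRW: children AMQW:{C,T}, R:{A} ∪→ {A,C,T}; cost 1
[col 3] ST: children S:{A}, T:{G} ∪→ {A,G}; cost 1
[col 3] AMQRSTW: children AMQRW:{A,C,T}, ST:{A,G} ∩→ {A}; cost 0
[col 4] MQ: children M:{A}, Q:{A} ∩→ {A}; cost 0
[col 4] AMQ: children A:{A}, MQ:{A} ∩→ {A}; cost 0
[col 4] AMQW: children AMQ:{A}, W:{G} ∪→ {A,G}; cost 1
[col 4] AMQRW: children AMQW:{A,G}, R:{A} ∩→ {A}; cost 0
[col 4] ST: children S:{T}, T:{C} ∪→ {C,T}; cost 1
[col 4] AMQRSTW: children AMQRW:{A}, ST:{C,T} ∪→ {A,C,T}; cost 1
[col 5] MQ: children M:{T}, Q:{G} ∪→ {G,T}; cost 1
[col 5] AMQ: children A:{C}, MQ:{G,T} ∪→ {C,G,T}; cost 1
[col 5] AMQW: children AMQ:{C,G,T}, W:{A} ∪→ {A,C,G,T}; cost 1
[col 5] AMQRW: children AMQW:{A,C,G,T}, R:{A} ∩→ {A}; cost 0
[col 5] ST: children S:{T}, T:{C} ∪→ {C,T}; cost 1
[col 5] AMQRSTW: children AMQRW:{A}, ST:{C,T} ∪→ {A,C,T}; cost 1
[col 6] MQ: children M:{A}, Q:{T} ∪→ {A,T}; cost 1
[col 6] AMQ: children A:{G}, MQ:{A,T} ∪→ {A,G,T}; cost 1
[col 6] AMQW: children AMQ:{A,G,T}, W:{A} ∩→ {A}; cost 0
[col 6] AMQRW: children AMQW:{A}, R:{T} ∪→ {A,T}; cost 1
[col 6] ST: children S:{A}, T:{C} ∪→ {A,C}; cost 1
[col 6] AMQRSTW: children AMQRW:{A,T}, ST:{A,C} ∩→ {A}; cost 0
[col 7] MQ: children M:{G}, Q:{T} ∪→ {G,T}; cost 1
[col 7] AMQ: children A:{G}, MQ:{G,T} ∩→ {G}; cost 0
[col 7] AMQW: children AMQ:{G}, W:{C} ∪→ {C,G}; cost 1
[col 7] AMQRW: children AMQW:{C,G}, R:{G} ∩→ {G}; cost 0
[col 7] ST: children S:{G}, T:{G} ∩→ {G}; cost 0
[col 7] AMQRSTW: children AMQRW:{G}, ST:{G} ∩→ {G}; cost 0
per-site changes: [5, 3, 4, 4, 3, 5, 4, 2]; total = 30

3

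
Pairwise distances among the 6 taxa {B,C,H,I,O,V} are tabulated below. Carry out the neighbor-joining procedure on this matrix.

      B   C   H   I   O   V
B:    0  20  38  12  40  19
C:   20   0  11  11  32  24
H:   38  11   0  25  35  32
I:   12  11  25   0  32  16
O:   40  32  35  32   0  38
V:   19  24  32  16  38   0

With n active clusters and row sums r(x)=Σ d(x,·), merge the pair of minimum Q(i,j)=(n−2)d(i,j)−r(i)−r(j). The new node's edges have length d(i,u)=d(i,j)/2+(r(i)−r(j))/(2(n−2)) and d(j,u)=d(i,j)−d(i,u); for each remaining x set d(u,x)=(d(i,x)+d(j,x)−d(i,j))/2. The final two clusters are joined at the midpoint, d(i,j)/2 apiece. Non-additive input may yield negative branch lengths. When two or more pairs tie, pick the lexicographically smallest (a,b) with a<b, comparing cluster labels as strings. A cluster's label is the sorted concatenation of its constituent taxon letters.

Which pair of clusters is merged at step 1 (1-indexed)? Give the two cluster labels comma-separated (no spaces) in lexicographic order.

C,H

step 1: merge (C,H) at d=11, Q=-195; branch lengths C→1/8, H→87/8; new cluster CH
  updated: d(B,CH)=47/2, d(CH,I)=25/2, d(CH,O)=28, d(CH,V)=45/2
step 2: merge (CH,O) at d=28, Q=-281/2; branch lengths CH→65/12, O→271/12; new cluster CHO
  updated: d(B,CHO)=71/4, d(CHO,I)=33/4, d(CHO,V)=65/4
step 3: merge (B,V) at d=19, Q=-62; branch lengths B→71/8, V→81/8; new cluster BV
  updated: d(BV,CHO)=15/2, d(BV,I)=9/2
step 4: merge (BV,CHO) at d=15/2, Q=-81/4; branch lengths BV→15/8, CHO→45/8; new cluster BCHOV
  updated: d(BCHOV,I)=21/8
step 5: merge (BCHOV,I) at d=21/8; branch lengths BCHOV→21/16, I→21/16; new cluster BCHIOV
final tree: (((B:71/8,V:81/8):15/8,((C:1/8,H:87/8):65/12,O:271/12):45/8):21/16,I:21/16)
total length: 545/8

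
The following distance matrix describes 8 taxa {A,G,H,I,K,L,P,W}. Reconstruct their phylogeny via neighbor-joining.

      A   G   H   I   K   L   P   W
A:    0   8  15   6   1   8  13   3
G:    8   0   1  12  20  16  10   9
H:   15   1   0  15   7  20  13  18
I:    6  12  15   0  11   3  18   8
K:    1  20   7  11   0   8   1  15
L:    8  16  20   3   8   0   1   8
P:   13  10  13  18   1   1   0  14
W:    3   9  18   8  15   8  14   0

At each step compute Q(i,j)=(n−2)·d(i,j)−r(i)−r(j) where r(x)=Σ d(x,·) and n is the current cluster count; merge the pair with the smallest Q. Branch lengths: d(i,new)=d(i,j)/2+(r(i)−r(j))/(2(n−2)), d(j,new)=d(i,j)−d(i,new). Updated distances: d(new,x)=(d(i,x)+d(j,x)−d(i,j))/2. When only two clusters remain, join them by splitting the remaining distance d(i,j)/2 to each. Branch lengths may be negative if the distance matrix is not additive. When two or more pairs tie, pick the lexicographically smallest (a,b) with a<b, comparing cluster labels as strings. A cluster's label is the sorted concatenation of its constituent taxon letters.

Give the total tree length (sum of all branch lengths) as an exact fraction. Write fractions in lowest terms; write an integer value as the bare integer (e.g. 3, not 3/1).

853/32

1. join G+H (d=1, Q=-159) ⇒ GH; edges |G|=-7/12, |H|=19/12
  updated: d(A,GH)=11, d(GH,I)=13, d(GH,K)=13, d(GH,L)=35/2, d(GH,P)=11, d(GH,W)=13
2. join K+P (d=1, Q=-102) ⇒ KP; edges |K|=-2/5, |P|=7/5
  updated: d(A,KP)=13/2, d(GH,KP)=23/2, d(I,KP)=14, d(KP,L)=4, d(KP,W)=14
3. join KP+L (d=4, Q=-149/2) ⇒ KLP; edges |KP|=51/16, |L|=13/16
  updated: d(A,KLP)=21/4, d(GH,KLP)=25/2, d(I,KLP)=13/2, d(KLP,W)=9
4. join A+W (d=3, Q=-197/4) ⇒ AW; edges |A|=5/24, |W|=67/24
  updated: d(AW,GH)=21/2, d(AW,I)=11/2, d(AW,KLP)=45/8
5. join AW+GH (d=21/2, Q=-293/8) ⇒ AGHW; edges |AW|=53/32, |GH|=283/32
  updated: d(AGHW,I)=4, d(AGHW,KLP)=61/16
6. join AGHW+I (d=4, Q=-229/16) ⇒ AGHIW; edges |AGHW|=21/32, |I|=107/32
  updated: d(AGHIW,KLP)=101/32
7. join AGHIW+KLP (d=101/32) ⇒ AGHIKLPW; edges |AGHIW|=101/64, |KLP|=101/64
final tree: ((((A:5/24,W:67/24):53/32,(G:-7/12,H:19/12):283/32):21/32,I:107/32):101/64,((K:-2/5,P:7/5):51/16,L:13/16):101/64)
total length: 853/32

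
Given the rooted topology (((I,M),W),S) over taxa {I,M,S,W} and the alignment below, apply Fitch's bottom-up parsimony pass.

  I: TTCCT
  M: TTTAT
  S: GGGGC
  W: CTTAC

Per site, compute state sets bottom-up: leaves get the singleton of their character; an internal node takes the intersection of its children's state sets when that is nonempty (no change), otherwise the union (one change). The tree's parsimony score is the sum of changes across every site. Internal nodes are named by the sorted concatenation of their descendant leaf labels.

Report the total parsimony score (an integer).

IM@0: {T} ∩ {T} = {T} (intersection, +0)
IMW@0: {T} ∪ {C} = {C,T} (union, +1)
IMSW@0: {C,T} ∪ {G} = {C,G,T} (union, +1)
IM@1: {T} ∩ {T} = {T} (intersection, +0)
IMW@1: {T} ∩ {T} = {T} (intersection, +0)
IMSW@1: {T} ∪ {G} = {G,T} (union, +1)
IM@2: {C} ∪ {T} = {C,T} (union, +1)
IMW@2: {C,T} ∩ {T} = {T} (intersection, +0)
IMSW@2: {T} ∪ {G} = {G,T} (union, +1)
IM@3: {C} ∪ {A} = {A,C} (union, +1)
IMW@3: {A,C} ∩ {A} = {A} (intersection, +0)
IMSW@3: {A} ∪ {G} = {A,G} (union, +1)
IM@4: {T} ∩ {T} = {T} (intersection, +0)
IMW@4: {T} ∪ {C} = {C,T} (union, +1)
IMSW@4: {C,T} ∩ {C} = {C} (intersection, +0)
per-site changes: [2, 1, 2, 2, 1]; total = 8

8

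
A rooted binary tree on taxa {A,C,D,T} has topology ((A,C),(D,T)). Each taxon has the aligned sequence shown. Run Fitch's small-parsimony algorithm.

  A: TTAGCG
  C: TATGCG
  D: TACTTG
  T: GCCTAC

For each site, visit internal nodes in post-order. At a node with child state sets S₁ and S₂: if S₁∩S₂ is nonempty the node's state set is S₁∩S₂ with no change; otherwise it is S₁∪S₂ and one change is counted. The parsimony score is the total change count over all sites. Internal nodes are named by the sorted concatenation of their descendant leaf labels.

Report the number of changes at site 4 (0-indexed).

2

site 0, node AC: A={T} ∩ C={T} → {T} (+0)
site 0, node DT: D={T} ∪ T={G} → {G,T} (+1)
site 0, node ACDT: AC={T} ∩ DT={G,T} → {T} (+0)
site 1, node AC: A={T} ∪ C={A} → {A,T} (+1)
site 1, node DT: D={A} ∪ T={C} → {A,C} (+1)
site 1, node ACDT: AC={A,T} ∩ DT={A,C} → {A} (+0)
site 2, node AC: A={A} ∪ C={T} → {A,T} (+1)
site 2, node DT: D={C} ∩ T={C} → {C} (+0)
site 2, node ACDT: AC={A,T} ∪ DT={C} → {A,C,T} (+1)
site 3, node AC: A={G} ∩ C={G} → {G} (+0)
site 3, node DT: D={T} ∩ T={T} → {T} (+0)
site 3, node ACDT: AC={G} ∪ DT={T} → {G,T} (+1)
site 4, node AC: A={C} ∩ C={C} → {C} (+0)
site 4, node DT: D={T} ∪ T={A} → {A,T} (+1)
site 4, node ACDT: AC={C} ∪ DT={A,T} → {A,C,T} (+1)
site 5, node AC: A={G} ∩ C={G} → {G} (+0)
site 5, node DT: D={G} ∪ T={C} → {C,G} (+1)
site 5, node ACDT: AC={G} ∩ DT={C,G} → {G} (+0)
per-site changes: [1, 2, 2, 1, 2, 1]; total = 9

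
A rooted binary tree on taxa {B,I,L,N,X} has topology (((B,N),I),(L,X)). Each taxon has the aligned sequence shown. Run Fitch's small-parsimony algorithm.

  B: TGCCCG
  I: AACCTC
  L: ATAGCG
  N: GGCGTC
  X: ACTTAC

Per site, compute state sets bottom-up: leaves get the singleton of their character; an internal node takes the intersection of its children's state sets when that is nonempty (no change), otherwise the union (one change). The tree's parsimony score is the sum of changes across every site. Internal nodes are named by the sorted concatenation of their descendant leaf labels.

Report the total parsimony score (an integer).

BN@0: {T} ∪ {G} = {G,T} (union, +1)
BIN@0: {G,T} ∪ {A} = {A,G,T} (union, +1)
LX@0: {A} ∩ {A} = {A} (intersection, +0)
BILNX@0: {A,G,T} ∩ {A} = {A} (intersection, +0)
BN@1: {G} ∩ {G} = {G} (intersection, +0)
BIN@1: {G} ∪ {A} = {A,G} (union, +1)
LX@1: {T} ∪ {C} = {C,T} (union, +1)
BILNX@1: {A,G} ∪ {C,T} = {A,C,G,T} (union, +1)
BN@2: {C} ∩ {C} = {C} (intersection, +0)
BIN@2: {C} ∩ {C} = {C} (intersection, +0)
LX@2: {A} ∪ {T} = {A,T} (union, +1)
BILNX@2: {C} ∪ {A,T} = {A,C,T} (union, +1)
BN@3: {C} ∪ {G} = {C,G} (union, +1)
BIN@3: {C,G} ∩ {C} = {C} (intersection, +0)
LX@3: {G} ∪ {T} = {G,T} (union, +1)
BILNX@3: {C} ∪ {G,T} = {C,G,T} (union, +1)
BN@4: {C} ∪ {T} = {C,T} (union, +1)
BIN@4: {C,T} ∩ {T} = {T} (intersection, +0)
LX@4: {C} ∪ {A} = {A,C} (union, +1)
BILNX@4: {T} ∪ {A,C} = {A,C,T} (union, +1)
BN@5: {G} ∪ {C} = {C,G} (union, +1)
BIN@5: {C,G} ∩ {C} = {C} (intersection, +0)
LX@5: {G} ∪ {C} = {C,G} (union, +1)
BILNX@5: {C} ∩ {C,G} = {C} (intersection, +0)
per-site changes: [2, 3, 2, 3, 3, 2]; total = 15

15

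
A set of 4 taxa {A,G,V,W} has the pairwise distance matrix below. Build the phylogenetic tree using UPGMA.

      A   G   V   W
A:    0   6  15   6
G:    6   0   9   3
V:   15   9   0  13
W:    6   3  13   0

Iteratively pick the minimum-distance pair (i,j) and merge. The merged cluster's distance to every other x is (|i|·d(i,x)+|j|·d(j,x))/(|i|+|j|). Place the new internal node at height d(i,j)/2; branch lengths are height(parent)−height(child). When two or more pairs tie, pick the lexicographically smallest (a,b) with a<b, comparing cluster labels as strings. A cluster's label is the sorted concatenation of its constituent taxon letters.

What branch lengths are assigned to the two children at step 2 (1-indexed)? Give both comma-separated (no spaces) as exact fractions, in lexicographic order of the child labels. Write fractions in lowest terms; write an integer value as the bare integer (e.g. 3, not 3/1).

3,3/2

iteration 1: select G,W (d=3); attach at lengths (3/2, 3/2); label the merged cluster GW
  updated: d(A,GW)=6, d(GW,V)=11
iteration 2: select A,GW (d=6); attach at lengths (3, 3/2); label the merged cluster AGW
  updated: d(AGW,V)=37/3
iteration 3: select AGW,V (d=37/3); attach at lengths (19/6, 37/6); label the merged cluster AGVW
final tree: ((A:3,(G:3/2,W:3/2):3/2):19/6,V:37/6)
total length: 101/6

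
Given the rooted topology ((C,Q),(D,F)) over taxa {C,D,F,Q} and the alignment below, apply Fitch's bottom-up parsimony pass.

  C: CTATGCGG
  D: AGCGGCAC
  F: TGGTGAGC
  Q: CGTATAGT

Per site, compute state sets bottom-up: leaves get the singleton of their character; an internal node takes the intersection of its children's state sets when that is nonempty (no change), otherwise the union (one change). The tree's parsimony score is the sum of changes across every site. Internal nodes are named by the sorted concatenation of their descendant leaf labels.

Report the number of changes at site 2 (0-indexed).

CQ@0: {C} ∩ {C} = {C} (intersection, +0)
DF@0: {A} ∪ {T} = {A,T} (union, +1)
CDFQ@0: {C} ∪ {A,T} = {A,C,T} (union, +1)
CQ@1: {T} ∪ {G} = {G,T} (union, +1)
DF@1: {G} ∩ {G} = {G} (intersection, +0)
CDFQ@1: {G,T} ∩ {G} = {G} (intersection, +0)
CQ@2: {A} ∪ {T} = {A,T} (union, +1)
DF@2: {C} ∪ {G} = {C,G} (union, +1)
CDFQ@2: {A,T} ∪ {C,G} = {A,C,G,T} (union, +1)
CQ@3: {T} ∪ {A} = {A,T} (union, +1)
DF@3: {G} ∪ {T} = {G,T} (union, +1)
CDFQ@3: {A,T} ∩ {G,T} = {T} (intersection, +0)
CQ@4: {G} ∪ {T} = {G,T} (union, +1)
DF@4: {G} ∩ {G} = {G} (intersection, +0)
CDFQ@4: {G,T} ∩ {G} = {G} (intersection, +0)
CQ@5: {C} ∪ {A} = {A,C} (union, +1)
DF@5: {C} ∪ {A} = {A,C} (union, +1)
CDFQ@5: {A,C} ∩ {A,C} = {A,C} (intersection, +0)
CQ@6: {G} ∩ {G} = {G} (intersection, +0)
DF@6: {A} ∪ {G} = {A,G} (union, +1)
CDFQ@6: {G} ∩ {A,G} = {G} (intersection, +0)
CQ@7: {G} ∪ {T} = {G,T} (union, +1)
DF@7: {C} ∩ {C} = {C} (intersection, +0)
CDFQ@7: {G,T} ∪ {C} = {C,G,T} (union, +1)
per-site changes: [2, 1, 3, 2, 1, 2, 1, 2]; total = 14

3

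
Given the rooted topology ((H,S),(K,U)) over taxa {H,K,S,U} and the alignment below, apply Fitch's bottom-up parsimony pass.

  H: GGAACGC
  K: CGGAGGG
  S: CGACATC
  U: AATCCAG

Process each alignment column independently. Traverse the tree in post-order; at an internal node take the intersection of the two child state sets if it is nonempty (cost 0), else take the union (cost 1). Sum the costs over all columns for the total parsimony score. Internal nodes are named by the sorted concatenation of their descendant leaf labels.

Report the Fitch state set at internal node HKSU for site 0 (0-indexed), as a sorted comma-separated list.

C

HS@0: {G} ∪ {C} = {C,G} (union, +1)
KU@0: {C} ∪ {A} = {A,C} (union, +1)
HKSU@0: {C,G} ∩ {A,C} = {C} (intersection, +0)
HS@1: {G} ∩ {G} = {G} (intersection, +0)
KU@1: {G} ∪ {A} = {A,G} (union, +1)
HKSU@1: {G} ∩ {A,G} = {G} (intersection, +0)
HS@2: {A} ∩ {A} = {A} (intersection, +0)
KU@2: {G} ∪ {T} = {G,T} (union, +1)
HKSU@2: {A} ∪ {G,T} = {A,G,T} (union, +1)
HS@3: {A} ∪ {C} = {A,C} (union, +1)
KU@3: {A} ∪ {C} = {A,C} (union, +1)
HKSU@3: {A,C} ∩ {A,C} = {A,C} (intersection, +0)
HS@4: {C} ∪ {A} = {A,C} (union, +1)
KU@4: {G} ∪ {C} = {C,G} (union, +1)
HKSU@4: {A,C} ∩ {C,G} = {C} (intersection, +0)
HS@5: {G} ∪ {T} = {G,T} (union, +1)
KU@5: {G} ∪ {A} = {A,G} (union, +1)
HKSU@5: {G,T} ∩ {A,G} = {G} (intersection, +0)
HS@6: {C} ∩ {C} = {C} (intersection, +0)
KU@6: {G} ∩ {G} = {G} (intersection, +0)
HKSU@6: {C} ∪ {G} = {C,G} (union, +1)
per-site changes: [2, 1, 2, 2, 2, 2, 1]; total = 12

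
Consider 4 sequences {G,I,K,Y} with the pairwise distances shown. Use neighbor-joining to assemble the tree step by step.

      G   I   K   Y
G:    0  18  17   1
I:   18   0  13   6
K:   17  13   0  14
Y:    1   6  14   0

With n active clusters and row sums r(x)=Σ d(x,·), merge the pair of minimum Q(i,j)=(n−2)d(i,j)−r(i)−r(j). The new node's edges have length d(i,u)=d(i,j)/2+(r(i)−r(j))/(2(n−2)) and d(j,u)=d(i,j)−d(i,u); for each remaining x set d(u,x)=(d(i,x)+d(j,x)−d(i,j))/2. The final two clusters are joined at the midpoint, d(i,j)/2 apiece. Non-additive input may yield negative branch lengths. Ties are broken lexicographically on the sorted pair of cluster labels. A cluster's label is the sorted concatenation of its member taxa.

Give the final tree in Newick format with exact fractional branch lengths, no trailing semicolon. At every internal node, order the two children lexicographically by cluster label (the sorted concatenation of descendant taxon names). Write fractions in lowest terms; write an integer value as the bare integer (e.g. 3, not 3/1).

(((G:17/4,Y:-13/4):27/4,I:19/4):33/8,K:33/8)

1. join G+Y (d=1, Q=-55) ⇒ GY; edges |G|=17/4, |Y|=-13/4
  updated: d(GY,I)=23/2, d(GY,K)=15
2. join GY+I (d=23/2, Q=-79/2) ⇒ GIY; edges |GY|=27/4, |I|=19/4
  updated: d(GIY,K)=33/4
3. join GIY+K (d=33/4) ⇒ GIKY; edges |GIY|=33/8, |K|=33/8
final tree: (((G:17/4,Y:-13/4):27/4,I:19/4):33/8,K:33/8)
total length: 83/4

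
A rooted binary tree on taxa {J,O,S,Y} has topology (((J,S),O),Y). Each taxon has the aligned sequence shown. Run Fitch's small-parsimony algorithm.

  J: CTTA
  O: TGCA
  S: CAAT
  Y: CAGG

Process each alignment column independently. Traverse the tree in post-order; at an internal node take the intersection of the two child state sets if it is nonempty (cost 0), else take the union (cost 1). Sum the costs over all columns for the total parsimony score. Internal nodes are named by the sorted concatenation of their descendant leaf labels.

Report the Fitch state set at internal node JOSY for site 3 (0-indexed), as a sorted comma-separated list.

A,G

JS@0: {C} ∩ {C} = {C} (intersection, +0)
JOS@0: {C} ∪ {T} = {C,T} (union, +1)
JOSY@0: {C,T} ∩ {C} = {C} (intersection, +0)
JS@1: {T} ∪ {A} = {A,T} (union, +1)
JOS@1: {A,T} ∪ {G} = {A,G,T} (union, +1)
JOSY@1: {A,G,T} ∩ {A} = {A} (intersection, +0)
JS@2: {T} ∪ {A} = {A,T} (union, +1)
JOS@2: {A,T} ∪ {C} = {A,C,T} (union, +1)
JOSY@2: {A,C,T} ∪ {G} = {A,C,G,T} (union, +1)
JS@3: {A} ∪ {T} = {A,T} (union, +1)
JOS@3: {A,T} ∩ {A} = {A} (intersection, +0)
JOSY@3: {A} ∪ {G} = {A,G} (union, +1)
per-site changes: [1, 2, 3, 2]; total = 8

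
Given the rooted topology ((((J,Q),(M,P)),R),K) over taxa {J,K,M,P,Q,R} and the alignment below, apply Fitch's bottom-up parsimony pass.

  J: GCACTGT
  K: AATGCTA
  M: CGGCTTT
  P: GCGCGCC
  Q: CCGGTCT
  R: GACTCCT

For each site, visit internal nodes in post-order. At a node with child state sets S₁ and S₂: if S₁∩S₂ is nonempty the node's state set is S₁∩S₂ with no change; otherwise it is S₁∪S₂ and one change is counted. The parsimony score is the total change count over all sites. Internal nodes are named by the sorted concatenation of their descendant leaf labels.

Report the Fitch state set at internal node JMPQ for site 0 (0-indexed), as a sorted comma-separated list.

C,G

[col 0] JQ: children J:{G}, Q:{C} ∪→ {C,G}; cost 1
[col 0] MP: children M:{C}, P:{G} ∪→ {C,G}; cost 1
[col 0] JMPQ: children JQ:{C,G}, MP:{C,G} ∩→ {C,G}; cost 0
[col 0] JMPQR: children JMPQ:{C,G}, R:{G} ∩→ {G}; cost 0
[col 0] JKMPQR: children JMPQR:{G}, K:{A} ∪→ {A,G}; cost 1
[col 1] JQ: children J:{C}, Q:{C} ∩→ {C}; cost 0
[col 1] MP: children M:{G}, P:{C} ∪→ {C,G}; cost 1
[col 1] JMPQ: children JQ:{C}, MP:{C,G} ∩→ {C}; cost 0
[col 1] JMPQR: children JMPQ:{C}, R:{A} ∪→ {A,C}; cost 1
[col 1] JKMPQR: children JMPQR:{A,C}, K:{A} ∩→ {A}; cost 0
[col 2] JQ: children J:{A}, Q:{G} ∪→ {A,G}; cost 1
[col 2] MP: children M:{G}, P:{G} ∩→ {G}; cost 0
[col 2] JMPQ: children JQ:{A,G}, MP:{G} ∩→ {G}; cost 0
[col 2] JMPQR: children JMPQ:{G}, R:{C} ∪→ {C,G}; cost 1
[col 2] JKMPQR: children JMPQR:{C,G}, K:{T} ∪→ {C,G,T}; cost 1
[col 3] JQ: children J:{C}, Q:{G} ∪→ {C,G}; cost 1
[col 3] MP: children M:{C}, P:{C} ∩→ {C}; cost 0
[col 3] JMPQ: children JQ:{C,G}, MP:{C} ∩→ {C}; cost 0
[col 3] JMPQR: children JMPQ:{C}, R:{T} ∪→ {C,T}; cost 1
[col 3] JKMPQR: children JMPQR:{C,T}, K:{G} ∪→ {C,G,T}; cost 1
[col 4] JQ: children J:{T}, Q:{T} ∩→ {T}; cost 0
[col 4] MP: children M:{T}, P:{G} ∪→ {G,T}; cost 1
[col 4] JMPQ: children JQ:{T}, MP:{G,T} ∩→ {T}; cost 0
[col 4] JMPQR: children JMPQ:{T}, R:{C} ∪→ {C,T}; cost 1
[col 4] JKMPQR: children JMPQR:{C,T}, K:{C} ∩→ {C}; cost 0
[col 5] JQ: children J:{G}, Q:{C} ∪→ {C,G}; cost 1
[col 5] MP: children M:{T}, P:{C} ∪→ {C,T}; cost 1
[col 5] JMPQ: children JQ:{C,G}, MP:{C,T} ∩→ {C}; cost 0
[col 5] JMPQR: children JMPQ:{C}, R:{C} ∩→ {C}; cost 0
[col 5] JKMPQR: children JMPQR:{C}, K:{T} ∪→ {C,T}; cost 1
[col 6] JQ: children J:{T}, Q:{T} ∩→ {T}; cost 0
[col 6] MP: children M:{T}, P:{C} ∪→ {C,T}; cost 1
[col 6] JMPQ: children JQ:{T}, MP:{C,T} ∩→ {T}; cost 0
[col 6] JMPQR: children JMPQ:{T}, R:{T} ∩→ {T}; cost 0
[col 6] JKMPQR: children JMPQR:{T}, K:{A} ∪→ {A,T}; cost 1
per-site changes: [3, 2, 3, 3, 2, 3, 2]; total = 18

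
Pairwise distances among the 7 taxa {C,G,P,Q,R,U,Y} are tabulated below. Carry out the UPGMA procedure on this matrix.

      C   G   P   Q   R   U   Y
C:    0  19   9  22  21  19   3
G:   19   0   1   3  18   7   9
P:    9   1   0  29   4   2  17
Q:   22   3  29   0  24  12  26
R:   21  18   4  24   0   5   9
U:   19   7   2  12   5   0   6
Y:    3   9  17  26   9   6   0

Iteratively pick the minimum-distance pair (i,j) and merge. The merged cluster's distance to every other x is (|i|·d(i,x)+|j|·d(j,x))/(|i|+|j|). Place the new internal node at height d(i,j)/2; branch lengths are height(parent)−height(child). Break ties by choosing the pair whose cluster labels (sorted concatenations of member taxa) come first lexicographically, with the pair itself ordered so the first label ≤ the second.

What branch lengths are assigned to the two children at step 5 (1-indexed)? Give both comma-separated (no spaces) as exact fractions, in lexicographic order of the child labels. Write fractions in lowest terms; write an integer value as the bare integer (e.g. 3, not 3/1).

iteration 1: select G,P (d=1); attach at lengths (1/2, 1/2); label the merged cluster GP
  updated: d(C,GP)=14, d(GP,Q)=16, d(GP,R)=11, d(GP,U)=9/2, d(GP,Y)=13
iteration 2: select C,Y (d=3); attach at lengths (3/2, 3/2); label the merged cluster CY
  updated: d(CY,GP)=27/2, d(CY,Q)=24, d(CY,R)=15, d(CY,U)=25/2
iteration 3: select GP,U (d=9/2); attach at lengths (7/4, 9/4); label the merged cluster GPU
  updated: d(CY,GPU)=79/6, d(GPU,Q)=44/3, d(GPU,R)=9
iteration 4: select GPU,R (d=9); attach at lengths (9/4, 9/2); label the merged cluster GPRU
  updated: d(CY,GPRU)=109/8, d(GPRU,Q)=17
iteration 5: select CY,GPRU (d=109/8); attach at lengths (85/16, 37/16); label the merged cluster CGPRUY
  updated: d(CGPRUY,Q)=58/3
iteration 6: select CGPRUY,Q (d=58/3); attach at lengths (137/48, 29/3); label the merged cluster CGPQRUY
final tree: (((C:3/2,Y:3/2):85/16,(((G:1/2,P:1/2):7/4,U:9/4):9/4,R:9/2):37/16):137/48,Q:29/3)
total length: 1675/48

85/16,37/16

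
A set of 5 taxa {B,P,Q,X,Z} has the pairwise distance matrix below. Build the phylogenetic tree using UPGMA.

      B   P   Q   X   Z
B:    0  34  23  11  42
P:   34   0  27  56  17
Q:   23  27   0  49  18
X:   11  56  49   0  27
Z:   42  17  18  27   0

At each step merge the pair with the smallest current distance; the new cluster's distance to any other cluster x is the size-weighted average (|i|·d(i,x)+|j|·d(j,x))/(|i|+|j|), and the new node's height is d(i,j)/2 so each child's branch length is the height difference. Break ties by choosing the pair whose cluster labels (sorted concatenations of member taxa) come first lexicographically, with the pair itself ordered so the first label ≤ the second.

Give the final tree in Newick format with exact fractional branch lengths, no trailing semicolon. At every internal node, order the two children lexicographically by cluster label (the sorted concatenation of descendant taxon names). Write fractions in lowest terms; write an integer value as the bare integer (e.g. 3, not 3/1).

1. join B+X (d=11) ⇒ BX; edges |B|=11/2, |X|=11/2
  updated: d(BX,P)=45, d(BX,Q)=36, d(BX,Z)=69/2
2. join P+Z (d=17) ⇒ PZ; edges |P|=17/2, |Z|=17/2
  updated: d(BX,PZ)=159/4, d(PZ,Q)=45/2
3. join PZ+Q (d=45/2) ⇒ PQZ; edges |PZ|=11/4, |Q|=45/4
  updated: d(BX,PQZ)=77/2
4. join BX+PQZ (d=77/2) ⇒ BPQXZ; edges |BX|=55/4, |PQZ|=8
final tree: ((B:11/2,X:11/2):55/4,((P:17/2,Z:17/2):11/4,Q:45/4):8)
total length: 255/4

((B:11/2,X:11/2):55/4,((P:17/2,Z:17/2):11/4,Q:45/4):8)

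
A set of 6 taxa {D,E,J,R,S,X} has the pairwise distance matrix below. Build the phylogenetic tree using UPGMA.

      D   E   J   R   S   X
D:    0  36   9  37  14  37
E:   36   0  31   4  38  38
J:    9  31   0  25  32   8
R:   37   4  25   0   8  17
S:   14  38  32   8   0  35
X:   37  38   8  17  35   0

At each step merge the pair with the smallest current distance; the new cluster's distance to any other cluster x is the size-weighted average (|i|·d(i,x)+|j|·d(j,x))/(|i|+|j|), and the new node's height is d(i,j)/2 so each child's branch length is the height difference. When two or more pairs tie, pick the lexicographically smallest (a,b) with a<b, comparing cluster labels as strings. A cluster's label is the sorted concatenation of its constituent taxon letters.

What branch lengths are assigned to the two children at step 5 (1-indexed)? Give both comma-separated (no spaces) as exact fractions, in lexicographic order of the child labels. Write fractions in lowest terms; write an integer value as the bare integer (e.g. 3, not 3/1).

step 1: merge (E,R) at d=4; branch lengths E→2, R→2; new cluster ER
  updated: d(D,ER)=73/2, d(ER,J)=28, d(ER,S)=23, d(ER,X)=55/2
step 2: merge (J,X) at d=8; branch lengths J→4, X→4; new cluster JX
  updated: d(D,JX)=23, d(ER,JX)=111/4, d(JX,S)=67/2
step 3: merge (D,S) at d=14; branch lengths D→7, S→7; new cluster DS
  updated: d(DS,ER)=119/4, d(DS,JX)=113/4
step 4: merge (ER,JX) at d=111/4; branch lengths ER→95/8, JX→79/8; new cluster EJRX
  updated: d(DS,EJRX)=29
step 5: merge (DS,EJRX) at d=29; branch lengths DS→15/2, EJRX→5/8; new cluster DEJRSX
final tree: ((D:7,S:7):15/2,((E:2,R:2):95/8,(J:4,X:4):79/8):5/8)
total length: 447/8

15/2,5/8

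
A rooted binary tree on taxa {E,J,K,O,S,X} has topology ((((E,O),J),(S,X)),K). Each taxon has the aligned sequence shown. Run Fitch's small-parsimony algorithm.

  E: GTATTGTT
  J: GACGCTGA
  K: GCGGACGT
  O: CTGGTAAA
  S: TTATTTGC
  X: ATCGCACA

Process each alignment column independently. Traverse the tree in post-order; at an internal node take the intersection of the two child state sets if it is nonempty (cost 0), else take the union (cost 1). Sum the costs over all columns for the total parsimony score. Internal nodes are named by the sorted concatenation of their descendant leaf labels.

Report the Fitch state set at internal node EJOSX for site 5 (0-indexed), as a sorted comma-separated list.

EO@0: {G} ∪ {C} = {C,G} (union, +1)
EJO@0: {C,G} ∩ {G} = {G} (intersection, +0)
SX@0: {T} ∪ {A} = {A,T} (union, +1)
EJOSX@0: {G} ∪ {A,T} = {A,G,T} (union, +1)
EJKOSX@0: {A,G,T} ∩ {G} = {G} (intersection, +0)
EO@1: {T} ∩ {T} = {T} (intersection, +0)
EJO@1: {T} ∪ {A} = {A,T} (union, +1)
SX@1: {T} ∩ {T} = {T} (intersection, +0)
EJOSX@1: {A,T} ∩ {T} = {T} (intersection, +0)
EJKOSX@1: {T} ∪ {C} = {C,T} (union, +1)
EO@2: {A} ∪ {G} = {A,G} (union, +1)
EJO@2: {A,G} ∪ {C} = {A,C,G} (union, +1)
SX@2: {A} ∪ {C} = {A,C} (union, +1)
EJOSX@2: {A,C,G} ∩ {A,C} = {A,C} (intersection, +0)
EJKOSX@2: {A,C} ∪ {G} = {A,C,G} (union, +1)
EO@3: {T} ∪ {G} = {G,T} (union, +1)
EJO@3: {G,T} ∩ {G} = {G} (intersection, +0)
SX@3: {T} ∪ {G} = {G,T} (union, +1)
EJOSX@3: {G} ∩ {G,T} = {G} (intersection, +0)
EJKOSX@3: {G} ∩ {G} = {G} (intersection, +0)
EO@4: {T} ∩ {T} = {T} (intersection, +0)
EJO@4: {T} ∪ {C} = {C,T} (union, +1)
SX@4: {T} ∪ {C} = {C,T} (union, +1)
EJOSX@4: {C,T} ∩ {C,T} = {C,T} (intersection, +0)
EJKOSX@4: {C,T} ∪ {A} = {A,C,T} (union, +1)
EO@5: {G} ∪ {A} = {A,G} (union, +1)
EJO@5: {A,G} ∪ {T} = {A,G,T} (union, +1)
SX@5: {T} ∪ {A} = {A,T} (union, +1)
EJOSX@5: {A,G,T} ∩ {A,T} = {A,T} (intersection, +0)
EJKOSX@5: {A,T} ∪ {C} = {A,C,T} (union, +1)
EO@6: {T} ∪ {A} = {A,T} (union, +1)
EJO@6: {A,T} ∪ {G} = {A,G,T} (union, +1)
SX@6: {G} ∪ {C} = {C,G} (union, +1)
EJOSX@6: {A,G,T} ∩ {C,G} = {G} (intersection, +0)
EJKOSX@6: {G} ∩ {G} = {G} (intersection, +0)
EO@7: {T} ∪ {A} = {A,T} (union, +1)
EJO@7: {A,T} ∩ {A} = {A} (intersection, +0)
SX@7: {C} ∪ {A} = {A,C} (union, +1)
EJOSX@7: {A} ∩ {A,C} = {A} (intersection, +0)
EJKOSX@7: {A} ∪ {T} = {A,T} (union, +1)
per-site changes: [3, 2, 4, 2, 3, 4, 3, 3]; total = 24

A,T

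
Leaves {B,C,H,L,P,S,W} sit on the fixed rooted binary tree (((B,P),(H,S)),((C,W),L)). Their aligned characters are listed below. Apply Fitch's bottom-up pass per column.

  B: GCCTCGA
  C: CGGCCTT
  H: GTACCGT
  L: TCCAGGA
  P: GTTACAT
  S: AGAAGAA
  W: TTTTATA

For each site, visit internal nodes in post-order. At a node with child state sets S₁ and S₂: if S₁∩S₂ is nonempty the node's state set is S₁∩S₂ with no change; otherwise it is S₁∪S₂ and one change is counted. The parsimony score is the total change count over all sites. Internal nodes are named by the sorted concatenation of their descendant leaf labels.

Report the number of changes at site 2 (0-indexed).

4

BP@0: {G} ∩ {G} = {G} (intersection, +0)
HS@0: {G} ∪ {A} = {A,G} (union, +1)
BHPS@0: {G} ∩ {A,G} = {G} (intersection, +0)
CW@0: {C} ∪ {T} = {C,T} (union, +1)
CLW@0: {C,T} ∩ {T} = {T} (intersection, +0)
BCHLPSW@0: {G} ∪ {T} = {G,T} (union, +1)
BP@1: {C} ∪ {T} = {C,T} (union, +1)
HS@1: {T} ∪ {G} = {G,T} (union, +1)
BHPS@1: {C,T} ∩ {G,T} = {T} (intersection, +0)
CW@1: {G} ∪ {T} = {G,T} (union, +1)
CLW@1: {G,T} ∪ {C} = {C,G,T} (union, +1)
BCHLPSW@1: {T} ∩ {C,G,T} = {T} (intersection, +0)
BP@2: {C} ∪ {T} = {C,T} (union, +1)
HS@2: {A} ∩ {A} = {A} (intersection, +0)
BHPS@2: {C,T} ∪ {A} = {A,C,T} (union, +1)
CW@2: {G} ∪ {T} = {G,T} (union, +1)
CLW@2: {G,T} ∪ {C} = {C,G,T} (union, +1)
BCHLPSW@2: {A,C,T} ∩ {C,G,T} = {C,T} (intersection, +0)
BP@3: {T} ∪ {A} = {A,T} (union, +1)
HS@3: {C} ∪ {A} = {A,C} (union, +1)
BHPS@3: {A,T} ∩ {A,C} = {A} (intersection, +0)
CW@3: {C} ∪ {T} = {C,T} (union, +1)
CLW@3: {C,T} ∪ {A} = {A,C,T} (union, +1)
BCHLPSW@3: {A} ∩ {A,C,T} = {A} (intersection, +0)
BP@4: {C} ∩ {C} = {C} (intersection, +0)
HS@4: {C} ∪ {G} = {C,G} (union, +1)
BHPS@4: {C} ∩ {C,G} = {C} (intersection, +0)
CW@4: {C} ∪ {A} = {A,C} (union, +1)
CLW@4: {A,C} ∪ {G} = {A,C,G} (union, +1)
BCHLPSW@4: {C} ∩ {A,C,G} = {C} (intersection, +0)
BP@5: {G} ∪ {A} = {A,G} (union, +1)
HS@5: {G} ∪ {A} = {A,G} (union, +1)
BHPS@5: {A,G} ∩ {A,G} = {A,G} (intersection, +0)
CW@5: {T} ∩ {T} = {T} (intersection, +0)
CLW@5: {T} ∪ {G} = {G,T} (union, +1)
BCHLPSW@5: {A,G} ∩ {G,T} = {G} (intersection, +0)
BP@6: {A} ∪ {T} = {A,T} (union, +1)
HS@6: {T} ∪ {A} = {A,T} (union, +1)
BHPS@6: {A,T} ∩ {A,T} = {A,T} (intersection, +0)
CW@6: {T} ∪ {A} = {A,T} (union, +1)
CLW@6: {A,T} ∩ {A} = {A} (intersection, +0)
BCHLPSW@6: {A,T} ∩ {A} = {A} (intersection, +0)
per-site changes: [3, 4, 4, 4, 3, 3, 3]; total = 24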